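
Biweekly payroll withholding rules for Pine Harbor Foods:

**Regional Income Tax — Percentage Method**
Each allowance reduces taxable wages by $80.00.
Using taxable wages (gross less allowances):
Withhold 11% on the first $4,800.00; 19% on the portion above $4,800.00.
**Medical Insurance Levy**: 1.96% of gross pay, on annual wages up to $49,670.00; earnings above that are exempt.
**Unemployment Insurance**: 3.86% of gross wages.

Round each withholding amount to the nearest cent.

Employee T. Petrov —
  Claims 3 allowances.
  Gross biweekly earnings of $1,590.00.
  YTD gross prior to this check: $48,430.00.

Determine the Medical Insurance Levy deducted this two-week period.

Medical Insurance Levy: cap $49,670.00 − YTD $48,430.00 = $1,240.00 subject; 1.96% × $1,240.00 = $24.30

$24.30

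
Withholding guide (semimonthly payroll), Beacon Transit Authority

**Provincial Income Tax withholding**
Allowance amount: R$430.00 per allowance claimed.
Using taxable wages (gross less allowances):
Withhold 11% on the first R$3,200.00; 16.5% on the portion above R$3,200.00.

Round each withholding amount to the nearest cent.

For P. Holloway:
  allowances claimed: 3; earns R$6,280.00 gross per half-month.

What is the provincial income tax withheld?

R$647.35

Provincial Income Tax: taxable = R$6,280.00 − 3×R$430.00 = R$4,990.00
  R$352.00 + 16.5% × (R$4,990.00 − R$3,200.00) = R$352.00 + 16.5% × R$1,790.00 = R$647.35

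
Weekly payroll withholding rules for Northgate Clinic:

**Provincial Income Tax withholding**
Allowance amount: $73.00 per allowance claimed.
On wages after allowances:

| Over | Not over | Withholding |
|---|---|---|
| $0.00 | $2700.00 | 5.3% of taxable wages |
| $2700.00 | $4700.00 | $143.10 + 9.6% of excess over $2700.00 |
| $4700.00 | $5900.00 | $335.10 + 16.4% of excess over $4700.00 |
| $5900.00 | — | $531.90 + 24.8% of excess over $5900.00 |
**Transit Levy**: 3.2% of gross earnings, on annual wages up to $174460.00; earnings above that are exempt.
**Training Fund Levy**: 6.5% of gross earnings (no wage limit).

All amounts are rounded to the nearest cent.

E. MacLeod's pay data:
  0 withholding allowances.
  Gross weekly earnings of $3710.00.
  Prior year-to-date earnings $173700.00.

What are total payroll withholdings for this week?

Provincial Income Tax: taxable = $3710.00
  $143.10 + 9.6% × ($3710.00 − $2700.00) = $143.10 + 9.6% × $1010.00 = $240.06
Transit Levy: cap $174460.00 − YTD $173700.00 = $760.00 subject; 3.2% × $760.00 = $24.32
Training Fund Levy: 6.5% × $3710.00 = $241.15
Total: $240.06 + $24.32 + $241.15 = $505.53

$505.53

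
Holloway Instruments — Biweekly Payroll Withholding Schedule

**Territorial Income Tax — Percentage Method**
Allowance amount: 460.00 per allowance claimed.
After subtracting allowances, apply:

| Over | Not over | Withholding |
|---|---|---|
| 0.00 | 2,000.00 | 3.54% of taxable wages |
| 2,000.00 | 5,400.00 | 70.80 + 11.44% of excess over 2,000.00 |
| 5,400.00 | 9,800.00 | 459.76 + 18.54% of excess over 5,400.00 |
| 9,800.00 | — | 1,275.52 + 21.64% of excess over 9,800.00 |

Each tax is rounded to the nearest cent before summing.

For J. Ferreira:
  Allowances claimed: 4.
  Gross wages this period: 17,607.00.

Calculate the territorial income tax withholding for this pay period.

Territorial Income Tax: taxable = 17,607.00 − 4×460.00 = 15,767.00
  1,275.52 + 21.64% × (15,767.00 − 9,800.00) = 1,275.52 + 21.64% × 5,967.00 = 2,566.78

2,566.78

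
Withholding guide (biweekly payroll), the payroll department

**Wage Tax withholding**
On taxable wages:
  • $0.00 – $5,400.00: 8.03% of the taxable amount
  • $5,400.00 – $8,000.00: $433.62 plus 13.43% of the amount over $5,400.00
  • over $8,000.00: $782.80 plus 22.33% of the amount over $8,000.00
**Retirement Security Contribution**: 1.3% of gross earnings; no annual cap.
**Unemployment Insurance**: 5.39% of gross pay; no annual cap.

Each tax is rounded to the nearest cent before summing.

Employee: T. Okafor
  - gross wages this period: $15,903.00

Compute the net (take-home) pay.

$12,291.55

Wage Tax: taxable = $15,903.00
  $782.80 + 22.33% × ($15,903.00 − $8,000.00) = $782.80 + 22.33% × $7,903.00 = $2,547.54
Retirement Security Contribution: 1.3% × $15,903.00 = $206.74
Unemployment Insurance: 5.39% × $15,903.00 = $857.17
Total withheld: $2,547.54 + $206.74 + $857.17 = $3,611.45
Net pay: $15,903.00 − $3,611.45 = $12,291.55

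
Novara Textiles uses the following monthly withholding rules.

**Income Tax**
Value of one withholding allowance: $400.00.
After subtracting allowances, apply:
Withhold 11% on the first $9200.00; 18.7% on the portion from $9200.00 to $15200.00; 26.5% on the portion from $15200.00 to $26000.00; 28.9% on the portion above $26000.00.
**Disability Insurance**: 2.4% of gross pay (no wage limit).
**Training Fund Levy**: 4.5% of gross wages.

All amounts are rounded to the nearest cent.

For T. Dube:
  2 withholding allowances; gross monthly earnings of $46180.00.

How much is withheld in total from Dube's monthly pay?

Income Tax: taxable = $46180.00 − 2×$400.00 = $45380.00
  $4996.00 + 28.9% × ($45380.00 − $26000.00) = $4996.00 + 28.9% × $19380.00 = $10596.82
Disability Insurance: 2.4% × $46180.00 = $1108.32
Training Fund Levy: 4.5% × $46180.00 = $2078.10
Total: $10596.82 + $1108.32 + $2078.10 = $13783.24

$13783.24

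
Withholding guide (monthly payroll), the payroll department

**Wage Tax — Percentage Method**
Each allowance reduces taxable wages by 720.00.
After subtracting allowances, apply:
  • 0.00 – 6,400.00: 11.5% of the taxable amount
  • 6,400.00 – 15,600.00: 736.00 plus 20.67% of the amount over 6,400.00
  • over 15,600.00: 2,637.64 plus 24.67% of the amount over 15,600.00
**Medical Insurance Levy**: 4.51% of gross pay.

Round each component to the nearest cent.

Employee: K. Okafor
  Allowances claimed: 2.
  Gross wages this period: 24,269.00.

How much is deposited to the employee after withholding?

Wage Tax: taxable = 24,269.00 − 2×720.00 = 22,829.00
  2,637.64 + 24.67% × (22,829.00 − 15,600.00) = 2,637.64 + 24.67% × 7,229.00 = 4,421.03
Medical Insurance Levy: 4.51% × 24,269.00 = 1,094.53
Total withheld: 4,421.03 + 1,094.53 = 5,515.56
Net pay: 24,269.00 − 5,515.56 = 18,753.44

18,753.44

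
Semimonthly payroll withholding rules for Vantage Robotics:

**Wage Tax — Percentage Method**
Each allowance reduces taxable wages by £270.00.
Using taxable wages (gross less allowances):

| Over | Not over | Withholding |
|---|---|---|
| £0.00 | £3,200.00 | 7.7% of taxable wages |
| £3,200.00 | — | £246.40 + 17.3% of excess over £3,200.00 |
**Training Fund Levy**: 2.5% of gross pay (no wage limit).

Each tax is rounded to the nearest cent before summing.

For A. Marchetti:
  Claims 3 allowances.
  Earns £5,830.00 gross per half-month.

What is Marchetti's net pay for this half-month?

£5,122.99

Wage Tax: taxable = £5,830.00 − 3×£270.00 = £5,020.00
  £246.40 + 17.3% × (£5,020.00 − £3,200.00) = £246.40 + 17.3% × £1,820.00 = £561.26
Training Fund Levy: 2.5% × £5,830.00 = £145.75
Total withheld: £561.26 + £145.75 = £707.01
Net pay: £5,830.00 − £707.01 = £5,122.99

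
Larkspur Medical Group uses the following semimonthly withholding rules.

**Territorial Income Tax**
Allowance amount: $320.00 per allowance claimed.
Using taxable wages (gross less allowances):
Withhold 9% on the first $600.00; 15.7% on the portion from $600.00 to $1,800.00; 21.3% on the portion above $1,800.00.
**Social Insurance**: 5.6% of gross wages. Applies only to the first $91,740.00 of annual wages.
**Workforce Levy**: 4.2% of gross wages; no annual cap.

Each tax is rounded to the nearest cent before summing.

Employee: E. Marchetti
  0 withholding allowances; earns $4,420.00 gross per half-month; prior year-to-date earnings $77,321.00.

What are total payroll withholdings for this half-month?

Territorial Income Tax: taxable = $4,420.00
  $242.40 + 21.3% × ($4,420.00 − $1,800.00) = $242.40 + 21.3% × $2,620.00 = $800.46
Social Insurance: 5.6% × $4,420.00 = $247.52
Workforce Levy: 4.2% × $4,420.00 = $185.64
Total: $800.46 + $247.52 + $185.64 = $1,233.62

$1,233.62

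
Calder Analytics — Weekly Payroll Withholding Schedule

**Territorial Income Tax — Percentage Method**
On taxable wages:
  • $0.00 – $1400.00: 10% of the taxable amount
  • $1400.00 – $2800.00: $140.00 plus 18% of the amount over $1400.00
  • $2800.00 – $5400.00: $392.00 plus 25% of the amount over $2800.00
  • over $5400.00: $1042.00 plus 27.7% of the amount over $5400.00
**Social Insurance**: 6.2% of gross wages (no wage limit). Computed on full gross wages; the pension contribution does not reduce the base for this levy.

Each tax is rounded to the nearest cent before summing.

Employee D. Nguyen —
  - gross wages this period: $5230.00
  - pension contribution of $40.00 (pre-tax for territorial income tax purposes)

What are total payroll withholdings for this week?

$1313.76

Territorial Income Tax: taxable = $5230.00 − $40.00 = $5190.00
  $392.00 + 25% × ($5190.00 − $2800.00) = $392.00 + 25% × $2390.00 = $989.50
Social Insurance: 6.2% × $5230.00 = $324.26
Total: $989.50 + $324.26 = $1313.76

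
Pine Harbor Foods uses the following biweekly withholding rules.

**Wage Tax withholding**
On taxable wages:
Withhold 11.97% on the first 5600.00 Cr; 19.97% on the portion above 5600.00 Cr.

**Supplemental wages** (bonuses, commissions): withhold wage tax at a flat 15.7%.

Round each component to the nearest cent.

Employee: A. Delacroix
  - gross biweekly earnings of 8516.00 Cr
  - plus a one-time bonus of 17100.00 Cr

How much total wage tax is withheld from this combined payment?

Wage Tax: taxable = 8516.00 Cr
  670.32 Cr + 19.97% × (8516.00 Cr − 5600.00 Cr) = 670.32 Cr + 19.97% × 2916.00 Cr = 1252.65 Cr
Supplemental (15.7% flat on bonus): 15.7% × 17100.00 Cr = 2684.70 Cr
Total wage tax: 1252.65 Cr + 2684.70 Cr = 3937.35 Cr

3937.35 Cr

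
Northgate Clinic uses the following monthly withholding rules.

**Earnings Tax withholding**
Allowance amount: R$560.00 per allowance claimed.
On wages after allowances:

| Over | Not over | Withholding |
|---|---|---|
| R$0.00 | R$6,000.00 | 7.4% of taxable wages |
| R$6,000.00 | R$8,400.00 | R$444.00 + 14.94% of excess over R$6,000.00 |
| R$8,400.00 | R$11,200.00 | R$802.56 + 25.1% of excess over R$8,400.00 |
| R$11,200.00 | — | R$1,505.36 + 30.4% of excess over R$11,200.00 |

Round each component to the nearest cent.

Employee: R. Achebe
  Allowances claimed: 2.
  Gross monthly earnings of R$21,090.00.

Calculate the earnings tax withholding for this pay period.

R$4,171.44

Earnings Tax: taxable = R$21,090.00 − 2×R$560.00 = R$19,970.00
  R$1,505.36 + 30.4% × (R$19,970.00 − R$11,200.00) = R$1,505.36 + 30.4% × R$8,770.00 = R$4,171.44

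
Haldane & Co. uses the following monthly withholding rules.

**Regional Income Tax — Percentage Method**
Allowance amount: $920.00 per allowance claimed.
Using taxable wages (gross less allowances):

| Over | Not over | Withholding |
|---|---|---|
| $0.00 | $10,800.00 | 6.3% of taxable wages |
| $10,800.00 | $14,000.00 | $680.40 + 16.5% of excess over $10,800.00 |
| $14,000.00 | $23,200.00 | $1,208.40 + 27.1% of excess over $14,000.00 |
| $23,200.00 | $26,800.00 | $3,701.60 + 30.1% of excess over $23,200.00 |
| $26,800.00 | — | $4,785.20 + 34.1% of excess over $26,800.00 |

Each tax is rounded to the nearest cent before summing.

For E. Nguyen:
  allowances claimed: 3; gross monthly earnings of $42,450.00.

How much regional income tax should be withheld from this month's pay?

$9,180.69

Regional Income Tax: taxable = $42,450.00 − 3×$920.00 = $39,690.00
  $4,785.20 + 34.1% × ($39,690.00 − $26,800.00) = $4,785.20 + 34.1% × $12,890.00 = $9,180.69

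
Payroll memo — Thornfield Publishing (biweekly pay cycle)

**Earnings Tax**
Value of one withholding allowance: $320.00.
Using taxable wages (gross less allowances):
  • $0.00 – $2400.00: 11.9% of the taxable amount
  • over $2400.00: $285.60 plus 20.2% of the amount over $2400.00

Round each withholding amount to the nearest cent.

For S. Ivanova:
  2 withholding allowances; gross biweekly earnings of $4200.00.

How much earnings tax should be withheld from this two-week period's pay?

$519.92

Earnings Tax: taxable = $4200.00 − 2×$320.00 = $3560.00
  $285.60 + 20.2% × ($3560.00 − $2400.00) = $285.60 + 20.2% × $1160.00 = $519.92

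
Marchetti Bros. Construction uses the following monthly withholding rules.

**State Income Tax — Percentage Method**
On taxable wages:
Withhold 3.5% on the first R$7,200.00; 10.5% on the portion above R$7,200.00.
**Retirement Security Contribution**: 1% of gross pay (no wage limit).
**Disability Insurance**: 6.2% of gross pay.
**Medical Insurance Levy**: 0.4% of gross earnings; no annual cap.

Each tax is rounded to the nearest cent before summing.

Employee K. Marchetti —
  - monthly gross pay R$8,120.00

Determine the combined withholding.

R$965.72

State Income Tax: taxable = R$8,120.00
  R$252.00 + 10.5% × (R$8,120.00 − R$7,200.00) = R$252.00 + 10.5% × R$920.00 = R$348.60
Retirement Security Contribution: 1% × R$8,120.00 = R$81.20
Disability Insurance: 6.2% × R$8,120.00 = R$503.44
Medical Insurance Levy: 0.4% × R$8,120.00 = R$32.48
Total: R$348.60 + R$81.20 + R$503.44 + R$32.48 = R$965.72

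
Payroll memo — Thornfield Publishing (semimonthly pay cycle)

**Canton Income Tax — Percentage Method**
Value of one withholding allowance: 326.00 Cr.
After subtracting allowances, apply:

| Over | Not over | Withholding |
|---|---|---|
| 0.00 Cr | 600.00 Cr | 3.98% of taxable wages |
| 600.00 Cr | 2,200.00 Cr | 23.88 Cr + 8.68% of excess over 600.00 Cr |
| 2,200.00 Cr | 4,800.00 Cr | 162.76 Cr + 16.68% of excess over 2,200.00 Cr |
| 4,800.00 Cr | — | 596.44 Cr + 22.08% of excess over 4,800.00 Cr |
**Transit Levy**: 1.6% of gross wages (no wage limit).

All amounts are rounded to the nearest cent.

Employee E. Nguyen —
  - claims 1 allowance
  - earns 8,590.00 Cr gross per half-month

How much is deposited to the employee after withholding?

7,091.27 Cr

Canton Income Tax: taxable = 8,590.00 Cr − 1×326.00 Cr = 8,264.00 Cr
  596.44 Cr + 22.08% × (8,264.00 Cr − 4,800.00 Cr) = 596.44 Cr + 22.08% × 3,464.00 Cr = 1,361.29 Cr
Transit Levy: 1.6% × 8,590.00 Cr = 137.44 Cr
Total withheld: 1,361.29 Cr + 137.44 Cr = 1,498.73 Cr
Net pay: 8,590.00 Cr − 1,498.73 Cr = 7,091.27 Cr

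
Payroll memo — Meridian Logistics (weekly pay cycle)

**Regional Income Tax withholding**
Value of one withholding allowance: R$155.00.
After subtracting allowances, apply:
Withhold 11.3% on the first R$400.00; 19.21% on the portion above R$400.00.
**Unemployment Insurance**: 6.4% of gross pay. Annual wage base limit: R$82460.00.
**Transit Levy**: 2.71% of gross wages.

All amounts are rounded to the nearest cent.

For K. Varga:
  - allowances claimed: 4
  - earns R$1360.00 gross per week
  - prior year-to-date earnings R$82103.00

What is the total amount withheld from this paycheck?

R$170.22

Regional Income Tax: taxable = R$1360.00 − 4×R$155.00 = R$740.00
  R$45.20 + 19.21% × (R$740.00 − R$400.00) = R$45.20 + 19.21% × R$340.00 = R$110.51
Unemployment Insurance: cap R$82460.00 − YTD R$82103.00 = R$357.00 subject; 6.4% × R$357.00 = R$22.85
Transit Levy: 2.71% × R$1360.00 = R$36.86
Total: R$110.51 + R$22.85 + R$36.86 = R$170.22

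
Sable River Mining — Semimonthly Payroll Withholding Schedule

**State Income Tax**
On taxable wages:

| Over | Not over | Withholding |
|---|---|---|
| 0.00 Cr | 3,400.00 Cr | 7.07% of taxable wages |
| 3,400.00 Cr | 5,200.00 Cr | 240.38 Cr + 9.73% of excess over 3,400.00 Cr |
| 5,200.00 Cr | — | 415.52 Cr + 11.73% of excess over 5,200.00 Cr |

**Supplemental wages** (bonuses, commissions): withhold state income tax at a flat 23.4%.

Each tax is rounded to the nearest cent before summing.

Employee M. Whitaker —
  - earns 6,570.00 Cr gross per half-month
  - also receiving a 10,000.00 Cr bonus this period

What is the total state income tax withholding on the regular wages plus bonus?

State Income Tax: taxable = 6,570.00 Cr
  415.52 Cr + 11.73% × (6,570.00 Cr − 5,200.00 Cr) = 415.52 Cr + 11.73% × 1,370.00 Cr = 576.22 Cr
Supplemental (23.4% flat on bonus): 23.4% × 10,000.00 Cr = 2,340.00 Cr
Total state income tax: 576.22 Cr + 2,340.00 Cr = 2,916.22 Cr

2,916.22 Cr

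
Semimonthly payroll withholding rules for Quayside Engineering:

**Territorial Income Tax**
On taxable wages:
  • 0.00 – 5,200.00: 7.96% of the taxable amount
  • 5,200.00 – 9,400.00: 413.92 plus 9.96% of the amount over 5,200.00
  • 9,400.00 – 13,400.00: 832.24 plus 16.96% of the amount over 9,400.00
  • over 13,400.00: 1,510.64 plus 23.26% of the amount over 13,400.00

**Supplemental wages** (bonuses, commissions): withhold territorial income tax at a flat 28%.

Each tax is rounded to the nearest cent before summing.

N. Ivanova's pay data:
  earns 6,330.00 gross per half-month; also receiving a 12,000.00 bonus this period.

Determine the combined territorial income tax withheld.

Territorial Income Tax: taxable = 6,330.00
  413.92 + 9.96% × (6,330.00 − 5,200.00) = 413.92 + 9.96% × 1,130.00 = 526.47
Supplemental (28% flat on bonus): 28% × 12,000.00 = 3,360.00
Total territorial income tax: 526.47 + 3,360.00 = 3,886.47

3,886.47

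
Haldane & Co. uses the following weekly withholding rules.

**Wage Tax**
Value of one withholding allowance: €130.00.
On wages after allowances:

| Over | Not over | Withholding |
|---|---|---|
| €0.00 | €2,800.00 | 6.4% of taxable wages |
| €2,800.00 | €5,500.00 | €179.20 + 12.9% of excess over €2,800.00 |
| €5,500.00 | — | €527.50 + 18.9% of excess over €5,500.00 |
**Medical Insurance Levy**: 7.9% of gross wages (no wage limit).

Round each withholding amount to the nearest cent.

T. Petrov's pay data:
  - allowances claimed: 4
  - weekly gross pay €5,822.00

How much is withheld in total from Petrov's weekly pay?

Wage Tax: taxable = €5,822.00 − 4×€130.00 = €5,302.00
  €179.20 + 12.9% × (€5,302.00 − €2,800.00) = €179.20 + 12.9% × €2,502.00 = €501.96
Medical Insurance Levy: 7.9% × €5,822.00 = €459.94
Total: €501.96 + €459.94 = €961.90

€961.90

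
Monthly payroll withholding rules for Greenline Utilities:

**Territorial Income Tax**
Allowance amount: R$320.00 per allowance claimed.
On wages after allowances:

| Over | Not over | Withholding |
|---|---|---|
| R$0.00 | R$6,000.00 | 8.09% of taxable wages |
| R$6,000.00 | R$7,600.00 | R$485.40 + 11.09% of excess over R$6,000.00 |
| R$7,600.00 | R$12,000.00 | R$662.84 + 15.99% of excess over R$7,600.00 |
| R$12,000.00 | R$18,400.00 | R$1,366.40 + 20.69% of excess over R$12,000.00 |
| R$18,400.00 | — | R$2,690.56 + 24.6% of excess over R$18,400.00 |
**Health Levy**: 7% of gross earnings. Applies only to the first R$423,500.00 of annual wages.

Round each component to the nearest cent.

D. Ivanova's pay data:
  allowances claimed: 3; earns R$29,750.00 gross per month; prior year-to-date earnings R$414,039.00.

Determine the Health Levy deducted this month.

Health Levy: cap R$423,500.00 − YTD R$414,039.00 = R$9,461.00 subject; 7% × R$9,461.00 = R$662.27

R$662.27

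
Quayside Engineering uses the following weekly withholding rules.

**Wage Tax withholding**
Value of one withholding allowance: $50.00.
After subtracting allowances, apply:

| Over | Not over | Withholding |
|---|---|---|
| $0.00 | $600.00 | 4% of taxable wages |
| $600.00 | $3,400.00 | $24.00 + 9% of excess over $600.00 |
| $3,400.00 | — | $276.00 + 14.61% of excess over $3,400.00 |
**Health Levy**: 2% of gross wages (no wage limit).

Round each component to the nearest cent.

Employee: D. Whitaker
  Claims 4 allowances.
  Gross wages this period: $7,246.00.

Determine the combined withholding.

Wage Tax: taxable = $7,246.00 − 4×$50.00 = $7,046.00
  $276.00 + 14.61% × ($7,046.00 − $3,400.00) = $276.00 + 14.61% × $3,646.00 = $808.68
Health Levy: 2% × $7,246.00 = $144.92
Total: $808.68 + $144.92 = $953.60

$953.60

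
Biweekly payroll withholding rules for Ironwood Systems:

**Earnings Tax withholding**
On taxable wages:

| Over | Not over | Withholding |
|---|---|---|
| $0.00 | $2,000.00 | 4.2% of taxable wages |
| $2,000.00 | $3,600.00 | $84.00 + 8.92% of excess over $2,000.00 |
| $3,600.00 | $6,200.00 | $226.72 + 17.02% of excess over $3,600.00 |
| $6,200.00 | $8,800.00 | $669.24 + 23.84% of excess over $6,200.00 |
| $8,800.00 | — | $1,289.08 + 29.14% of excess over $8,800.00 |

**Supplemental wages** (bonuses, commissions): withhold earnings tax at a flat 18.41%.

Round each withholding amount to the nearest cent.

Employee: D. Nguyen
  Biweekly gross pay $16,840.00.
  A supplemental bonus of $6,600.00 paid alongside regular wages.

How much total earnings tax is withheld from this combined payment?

Earnings Tax: taxable = $16,840.00
  $1,289.08 + 29.14% × ($16,840.00 − $8,800.00) = $1,289.08 + 29.14% × $8,040.00 = $3,631.94
Supplemental (18.41% flat on bonus): 18.41% × $6,600.00 = $1,215.06
Total earnings tax: $3,631.94 + $1,215.06 = $4,847.00

$4,847.00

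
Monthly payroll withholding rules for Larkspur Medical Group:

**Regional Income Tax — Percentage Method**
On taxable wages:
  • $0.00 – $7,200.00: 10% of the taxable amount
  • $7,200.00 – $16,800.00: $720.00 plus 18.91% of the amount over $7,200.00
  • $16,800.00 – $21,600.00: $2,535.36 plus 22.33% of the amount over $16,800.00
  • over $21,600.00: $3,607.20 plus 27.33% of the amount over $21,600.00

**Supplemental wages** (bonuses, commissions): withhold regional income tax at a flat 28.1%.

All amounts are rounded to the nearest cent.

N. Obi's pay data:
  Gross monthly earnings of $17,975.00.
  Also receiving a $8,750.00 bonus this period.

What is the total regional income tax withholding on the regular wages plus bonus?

$5,256.49

Regional Income Tax: taxable = $17,975.00
  $2,535.36 + 22.33% × ($17,975.00 − $16,800.00) = $2,535.36 + 22.33% × $1,175.00 = $2,797.74
Supplemental (28.1% flat on bonus): 28.1% × $8,750.00 = $2,458.75
Total regional income tax: $2,797.74 + $2,458.75 = $5,256.49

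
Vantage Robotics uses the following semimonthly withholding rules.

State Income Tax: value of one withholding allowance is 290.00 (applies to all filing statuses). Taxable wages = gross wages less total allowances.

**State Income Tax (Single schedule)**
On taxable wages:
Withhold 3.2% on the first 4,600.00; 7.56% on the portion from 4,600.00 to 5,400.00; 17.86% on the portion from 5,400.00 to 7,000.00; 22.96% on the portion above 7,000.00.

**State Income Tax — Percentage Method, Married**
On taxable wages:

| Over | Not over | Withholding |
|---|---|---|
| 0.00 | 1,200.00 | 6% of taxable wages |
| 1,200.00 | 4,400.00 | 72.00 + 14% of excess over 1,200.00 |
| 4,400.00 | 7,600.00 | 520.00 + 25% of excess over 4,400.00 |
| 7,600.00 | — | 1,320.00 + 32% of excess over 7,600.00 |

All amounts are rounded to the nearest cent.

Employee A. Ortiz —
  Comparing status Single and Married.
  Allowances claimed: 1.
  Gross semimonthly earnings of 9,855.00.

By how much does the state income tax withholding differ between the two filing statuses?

State Income Tax (Single): taxable = 9,855.00 − 1×290.00 = 9,565.00
  493.44 + 22.96% × (9,565.00 − 7,000.00) = 493.44 + 22.96% × 2,565.00 = 1,082.36
State Income Tax (Married): taxable = 9,855.00 − 1×290.00 = 9,565.00
  1,320.00 + 32% × (9,565.00 − 7,600.00) = 1,320.00 + 32% × 1,965.00 = 1,948.80
Difference: |1,082.36 − 1,948.80| = 866.44 (higher under Married)

866.44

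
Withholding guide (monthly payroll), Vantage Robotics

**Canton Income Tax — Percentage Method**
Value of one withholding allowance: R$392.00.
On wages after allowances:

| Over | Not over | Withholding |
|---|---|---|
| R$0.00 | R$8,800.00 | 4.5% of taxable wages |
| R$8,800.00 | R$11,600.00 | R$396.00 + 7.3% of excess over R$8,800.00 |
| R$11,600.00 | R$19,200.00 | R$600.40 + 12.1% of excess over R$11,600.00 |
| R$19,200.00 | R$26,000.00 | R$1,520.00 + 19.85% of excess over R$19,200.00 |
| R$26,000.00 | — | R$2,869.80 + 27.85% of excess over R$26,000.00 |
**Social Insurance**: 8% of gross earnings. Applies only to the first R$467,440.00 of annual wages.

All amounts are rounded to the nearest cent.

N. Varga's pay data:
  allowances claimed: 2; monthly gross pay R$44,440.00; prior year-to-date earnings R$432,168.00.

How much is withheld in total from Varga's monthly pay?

Canton Income Tax: taxable = R$44,440.00 − 2×R$392.00 = R$43,656.00
  R$2,869.80 + 27.85% × (R$43,656.00 − R$26,000.00) = R$2,869.80 + 27.85% × R$17,656.00 = R$7,787.00
Social Insurance: cap R$467,440.00 − YTD R$432,168.00 = R$35,272.00 subject; 8% × R$35,272.00 = R$2,821.76
Total: R$7,787.00 + R$2,821.76 = R$10,608.76

R$10,608.76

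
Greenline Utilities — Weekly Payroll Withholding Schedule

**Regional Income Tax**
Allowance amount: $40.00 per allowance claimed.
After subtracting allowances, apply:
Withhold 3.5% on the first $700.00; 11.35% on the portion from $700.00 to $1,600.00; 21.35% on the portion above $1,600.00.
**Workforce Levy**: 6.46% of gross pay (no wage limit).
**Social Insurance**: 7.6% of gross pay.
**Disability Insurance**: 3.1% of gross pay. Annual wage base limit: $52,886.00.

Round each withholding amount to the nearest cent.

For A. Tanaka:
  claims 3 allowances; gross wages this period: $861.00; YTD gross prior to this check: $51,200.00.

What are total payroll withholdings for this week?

$176.90

Regional Income Tax: taxable = $861.00 − 3×$40.00 = $741.00
  $24.50 + 11.35% × ($741.00 − $700.00) = $24.50 + 11.35% × $41.00 = $29.15
Workforce Levy: 6.46% × $861.00 = $55.62
Social Insurance: 7.6% × $861.00 = $65.44
Disability Insurance: 3.1% × $861.00 = $26.69
Total: $29.15 + $55.62 + $65.44 + $26.69 = $176.90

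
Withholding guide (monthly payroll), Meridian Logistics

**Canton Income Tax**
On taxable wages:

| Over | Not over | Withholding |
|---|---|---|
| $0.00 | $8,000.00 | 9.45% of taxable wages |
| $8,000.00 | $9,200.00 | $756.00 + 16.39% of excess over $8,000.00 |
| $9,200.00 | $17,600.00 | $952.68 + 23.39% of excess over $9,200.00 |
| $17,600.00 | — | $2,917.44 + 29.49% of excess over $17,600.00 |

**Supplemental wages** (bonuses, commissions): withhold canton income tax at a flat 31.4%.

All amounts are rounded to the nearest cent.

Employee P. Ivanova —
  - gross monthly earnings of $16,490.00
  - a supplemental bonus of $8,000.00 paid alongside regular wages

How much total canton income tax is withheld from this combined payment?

$5,169.81

Canton Income Tax: taxable = $16,490.00
  $952.68 + 23.39% × ($16,490.00 − $9,200.00) = $952.68 + 23.39% × $7,290.00 = $2,657.81
Supplemental (31.4% flat on bonus): 31.4% × $8,000.00 = $2,512.00
Total canton income tax: $2,657.81 + $2,512.00 = $5,169.81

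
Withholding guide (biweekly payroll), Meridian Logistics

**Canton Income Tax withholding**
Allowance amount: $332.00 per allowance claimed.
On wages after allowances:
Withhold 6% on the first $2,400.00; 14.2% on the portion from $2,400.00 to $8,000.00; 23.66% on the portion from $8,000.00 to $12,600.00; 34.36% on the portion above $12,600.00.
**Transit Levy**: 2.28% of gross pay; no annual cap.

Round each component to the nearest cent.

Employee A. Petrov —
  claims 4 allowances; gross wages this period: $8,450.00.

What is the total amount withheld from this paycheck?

Canton Income Tax: taxable = $8,450.00 − 4×$332.00 = $7,122.00
  $144.00 + 14.2% × ($7,122.00 − $2,400.00) = $144.00 + 14.2% × $4,722.00 = $814.52
Transit Levy: 2.28% × $8,450.00 = $192.66
Total: $814.52 + $192.66 = $1,007.18

$1,007.18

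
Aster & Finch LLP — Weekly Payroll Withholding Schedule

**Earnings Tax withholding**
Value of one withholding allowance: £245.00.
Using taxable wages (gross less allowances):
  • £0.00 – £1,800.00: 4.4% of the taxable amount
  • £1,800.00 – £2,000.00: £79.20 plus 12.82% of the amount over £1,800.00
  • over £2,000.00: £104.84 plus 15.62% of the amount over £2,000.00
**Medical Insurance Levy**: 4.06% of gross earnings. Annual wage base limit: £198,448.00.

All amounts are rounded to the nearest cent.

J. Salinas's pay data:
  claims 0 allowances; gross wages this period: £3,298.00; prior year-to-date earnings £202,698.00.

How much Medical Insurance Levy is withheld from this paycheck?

Medical Insurance Levy: YTD £202,698.00 ≥ cap £198,448.00 → £0.00

£0.00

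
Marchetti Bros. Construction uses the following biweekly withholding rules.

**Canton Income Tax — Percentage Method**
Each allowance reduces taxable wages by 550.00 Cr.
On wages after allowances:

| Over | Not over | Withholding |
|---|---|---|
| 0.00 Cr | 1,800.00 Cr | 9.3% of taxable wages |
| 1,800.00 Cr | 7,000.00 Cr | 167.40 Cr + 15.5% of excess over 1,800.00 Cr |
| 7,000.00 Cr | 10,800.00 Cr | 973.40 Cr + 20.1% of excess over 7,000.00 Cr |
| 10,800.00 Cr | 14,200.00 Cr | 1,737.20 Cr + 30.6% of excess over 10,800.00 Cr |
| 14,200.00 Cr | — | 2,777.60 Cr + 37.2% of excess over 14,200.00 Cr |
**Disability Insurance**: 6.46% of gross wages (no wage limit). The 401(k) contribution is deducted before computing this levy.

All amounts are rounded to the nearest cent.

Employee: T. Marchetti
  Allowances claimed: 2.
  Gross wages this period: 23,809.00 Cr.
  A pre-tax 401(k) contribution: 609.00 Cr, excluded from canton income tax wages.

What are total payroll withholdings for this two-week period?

Canton Income Tax: taxable = 23,809.00 Cr − 609.00 Cr − 2×550.00 Cr = 22,100.00 Cr
  2,777.60 Cr + 37.2% × (22,100.00 Cr − 14,200.00 Cr) = 2,777.60 Cr + 37.2% × 7,900.00 Cr = 5,716.40 Cr
Disability Insurance: 6.46% × 23,200.00 Cr = 1,498.72 Cr
Total: 5,716.40 Cr + 1,498.72 Cr = 7,215.12 Cr

7,215.12 Cr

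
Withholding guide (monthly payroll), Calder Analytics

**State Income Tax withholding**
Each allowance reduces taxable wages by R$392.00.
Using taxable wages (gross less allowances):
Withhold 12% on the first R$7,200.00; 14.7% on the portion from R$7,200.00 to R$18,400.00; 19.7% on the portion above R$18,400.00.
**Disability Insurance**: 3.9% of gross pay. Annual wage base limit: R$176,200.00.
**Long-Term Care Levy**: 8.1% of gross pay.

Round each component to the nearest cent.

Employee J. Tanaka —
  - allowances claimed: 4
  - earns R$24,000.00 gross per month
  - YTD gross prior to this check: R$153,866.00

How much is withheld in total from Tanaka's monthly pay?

R$6,119.73

State Income Tax: taxable = R$24,000.00 − 4×R$392.00 = R$22,432.00
  R$2,510.40 + 19.7% × (R$22,432.00 − R$18,400.00) = R$2,510.40 + 19.7% × R$4,032.00 = R$3,304.70
Disability Insurance: cap R$176,200.00 − YTD R$153,866.00 = R$22,334.00 subject; 3.9% × R$22,334.00 = R$871.03
Long-Term Care Levy: 8.1% × R$24,000.00 = R$1,944.00
Total: R$3,304.70 + R$871.03 + R$1,944.00 = R$6,119.73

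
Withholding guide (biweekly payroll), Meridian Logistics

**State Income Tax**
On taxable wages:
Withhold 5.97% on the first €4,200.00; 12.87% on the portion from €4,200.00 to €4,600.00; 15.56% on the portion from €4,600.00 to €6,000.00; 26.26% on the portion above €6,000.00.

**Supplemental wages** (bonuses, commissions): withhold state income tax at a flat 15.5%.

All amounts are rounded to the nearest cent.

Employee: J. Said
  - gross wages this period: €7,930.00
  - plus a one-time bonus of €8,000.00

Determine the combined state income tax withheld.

State Income Tax: taxable = €7,930.00
  €520.06 + 26.26% × (€7,930.00 − €6,000.00) = €520.06 + 26.26% × €1,930.00 = €1,026.88
Supplemental (15.5% flat on bonus): 15.5% × €8,000.00 = €1,240.00
Total state income tax: €1,026.88 + €1,240.00 = €2,266.88

€2,266.88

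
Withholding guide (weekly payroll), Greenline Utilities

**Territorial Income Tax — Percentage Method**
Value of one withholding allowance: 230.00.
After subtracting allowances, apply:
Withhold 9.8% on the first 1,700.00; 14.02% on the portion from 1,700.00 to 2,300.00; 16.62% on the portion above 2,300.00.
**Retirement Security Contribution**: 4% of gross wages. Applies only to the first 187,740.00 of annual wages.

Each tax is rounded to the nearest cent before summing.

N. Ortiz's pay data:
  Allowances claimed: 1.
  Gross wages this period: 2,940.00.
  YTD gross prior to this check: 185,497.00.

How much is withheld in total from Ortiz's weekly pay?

408.58

Territorial Income Tax: taxable = 2,940.00 − 1×230.00 = 2,710.00
  250.72 + 16.62% × (2,710.00 − 2,300.00) = 250.72 + 16.62% × 410.00 = 318.86
Retirement Security Contribution: cap 187,740.00 − YTD 185,497.00 = 2,243.00 subject; 4% × 2,243.00 = 89.72
Total: 318.86 + 89.72 = 408.58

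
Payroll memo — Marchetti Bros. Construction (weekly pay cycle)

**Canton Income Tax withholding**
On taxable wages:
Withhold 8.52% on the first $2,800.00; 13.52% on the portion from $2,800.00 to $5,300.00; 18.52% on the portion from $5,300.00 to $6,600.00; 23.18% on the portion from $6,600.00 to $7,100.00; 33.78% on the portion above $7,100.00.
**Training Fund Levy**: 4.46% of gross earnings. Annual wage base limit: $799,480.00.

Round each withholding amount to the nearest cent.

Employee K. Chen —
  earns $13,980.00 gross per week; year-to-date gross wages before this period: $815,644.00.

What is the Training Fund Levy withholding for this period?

$0.00

Training Fund Levy: YTD $815,644.00 ≥ cap $799,480.00 → $0.00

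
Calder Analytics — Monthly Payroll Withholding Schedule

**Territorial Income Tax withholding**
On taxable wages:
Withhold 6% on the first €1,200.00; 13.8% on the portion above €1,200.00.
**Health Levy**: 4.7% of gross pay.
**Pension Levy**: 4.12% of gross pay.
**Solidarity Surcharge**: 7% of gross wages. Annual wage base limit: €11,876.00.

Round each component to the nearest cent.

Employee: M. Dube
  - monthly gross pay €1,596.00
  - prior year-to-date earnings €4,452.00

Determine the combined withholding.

Territorial Income Tax: taxable = €1,596.00
  €72.00 + 13.8% × (€1,596.00 − €1,200.00) = €72.00 + 13.8% × €396.00 = €126.65
Health Levy: 4.7% × €1,596.00 = €75.01
Pension Levy: 4.12% × €1,596.00 = €65.76
Solidarity Surcharge: 7% × €1,596.00 = €111.72
Total: €126.65 + €75.01 + €65.76 + €111.72 = €379.14

€379.14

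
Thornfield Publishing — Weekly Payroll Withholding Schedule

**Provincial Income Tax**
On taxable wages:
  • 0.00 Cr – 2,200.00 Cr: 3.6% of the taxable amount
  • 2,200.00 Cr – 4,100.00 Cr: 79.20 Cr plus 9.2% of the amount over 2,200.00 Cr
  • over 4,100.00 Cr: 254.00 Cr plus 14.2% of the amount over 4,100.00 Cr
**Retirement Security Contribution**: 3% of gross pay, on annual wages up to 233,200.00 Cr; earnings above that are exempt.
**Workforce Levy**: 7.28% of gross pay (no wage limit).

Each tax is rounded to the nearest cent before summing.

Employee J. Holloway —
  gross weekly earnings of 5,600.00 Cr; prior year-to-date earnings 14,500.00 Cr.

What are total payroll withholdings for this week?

1,042.68 Cr

Provincial Income Tax: taxable = 5,600.00 Cr
  254.00 Cr + 14.2% × (5,600.00 Cr − 4,100.00 Cr) = 254.00 Cr + 14.2% × 1,500.00 Cr = 467.00 Cr
Retirement Security Contribution: 3% × 5,600.00 Cr = 168.00 Cr
Workforce Levy: 7.28% × 5,600.00 Cr = 407.68 Cr
Total: 467.00 Cr + 168.00 Cr + 407.68 Cr = 1,042.68 Cr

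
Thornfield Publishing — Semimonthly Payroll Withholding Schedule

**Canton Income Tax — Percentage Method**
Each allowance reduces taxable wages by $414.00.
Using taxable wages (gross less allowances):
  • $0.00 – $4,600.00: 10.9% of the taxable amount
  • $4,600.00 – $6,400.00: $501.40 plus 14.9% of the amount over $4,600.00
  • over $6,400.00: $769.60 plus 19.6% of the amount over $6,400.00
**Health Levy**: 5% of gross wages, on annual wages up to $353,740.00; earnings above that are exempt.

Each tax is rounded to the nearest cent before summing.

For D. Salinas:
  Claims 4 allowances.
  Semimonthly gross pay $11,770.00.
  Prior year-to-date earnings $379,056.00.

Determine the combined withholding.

Canton Income Tax: taxable = $11,770.00 − 4×$414.00 = $10,114.00
  $769.60 + 19.6% × ($10,114.00 − $6,400.00) = $769.60 + 19.6% × $3,714.00 = $1,497.54
Health Levy: YTD $379,056.00 ≥ cap $353,740.00 → $0.00
Total: $1,497.54 + $0.00 = $1,497.54

$1,497.54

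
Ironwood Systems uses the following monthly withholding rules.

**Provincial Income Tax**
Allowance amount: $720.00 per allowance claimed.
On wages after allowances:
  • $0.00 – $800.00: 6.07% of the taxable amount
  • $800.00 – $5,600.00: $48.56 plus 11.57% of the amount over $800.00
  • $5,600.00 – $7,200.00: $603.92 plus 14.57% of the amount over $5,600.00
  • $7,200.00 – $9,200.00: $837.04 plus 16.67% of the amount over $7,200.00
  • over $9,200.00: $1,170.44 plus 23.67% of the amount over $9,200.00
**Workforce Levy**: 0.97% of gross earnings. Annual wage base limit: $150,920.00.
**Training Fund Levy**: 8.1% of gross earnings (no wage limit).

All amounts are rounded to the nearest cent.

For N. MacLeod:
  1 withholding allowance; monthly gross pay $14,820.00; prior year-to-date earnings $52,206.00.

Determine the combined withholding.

$3,674.44

Provincial Income Tax: taxable = $14,820.00 − 1×$720.00 = $14,100.00
  $1,170.44 + 23.67% × ($14,100.00 − $9,200.00) = $1,170.44 + 23.67% × $4,900.00 = $2,330.27
Workforce Levy: 0.97% × $14,820.00 = $143.75
Training Fund Levy: 8.1% × $14,820.00 = $1,200.42
Total: $2,330.27 + $143.75 + $1,200.42 = $3,674.44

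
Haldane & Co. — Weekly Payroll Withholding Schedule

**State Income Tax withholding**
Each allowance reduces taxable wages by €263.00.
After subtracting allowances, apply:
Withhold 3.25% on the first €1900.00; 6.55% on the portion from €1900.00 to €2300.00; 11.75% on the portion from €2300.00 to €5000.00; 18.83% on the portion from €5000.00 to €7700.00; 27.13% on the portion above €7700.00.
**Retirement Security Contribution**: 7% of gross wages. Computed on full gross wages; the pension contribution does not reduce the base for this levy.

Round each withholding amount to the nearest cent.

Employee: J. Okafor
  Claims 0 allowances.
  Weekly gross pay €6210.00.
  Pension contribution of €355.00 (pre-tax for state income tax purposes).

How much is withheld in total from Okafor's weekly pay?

€1000.90

State Income Tax: taxable = €6210.00 − €355.00 = €5855.00
  €405.20 + 18.83% × (€5855.00 − €5000.00) = €405.20 + 18.83% × €855.00 = €566.20
Retirement Security Contribution: 7% × €6210.00 = €434.70
Total: €566.20 + €434.70 = €1000.90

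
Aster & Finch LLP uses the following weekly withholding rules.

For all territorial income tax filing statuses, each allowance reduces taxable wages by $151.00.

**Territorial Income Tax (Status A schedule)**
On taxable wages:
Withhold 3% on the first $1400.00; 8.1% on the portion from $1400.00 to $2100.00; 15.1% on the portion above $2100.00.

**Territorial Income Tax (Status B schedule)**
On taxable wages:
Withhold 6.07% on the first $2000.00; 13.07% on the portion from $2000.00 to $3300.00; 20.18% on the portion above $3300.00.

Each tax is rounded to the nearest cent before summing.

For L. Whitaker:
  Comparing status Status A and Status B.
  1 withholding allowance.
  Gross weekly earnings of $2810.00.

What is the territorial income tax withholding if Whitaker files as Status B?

Territorial Income Tax (Status B): taxable = $2810.00 − 1×$151.00 = $2659.00
  $121.40 + 13.07% × ($2659.00 − $2000.00) = $121.40 + 13.07% × $659.00 = $207.53

$207.53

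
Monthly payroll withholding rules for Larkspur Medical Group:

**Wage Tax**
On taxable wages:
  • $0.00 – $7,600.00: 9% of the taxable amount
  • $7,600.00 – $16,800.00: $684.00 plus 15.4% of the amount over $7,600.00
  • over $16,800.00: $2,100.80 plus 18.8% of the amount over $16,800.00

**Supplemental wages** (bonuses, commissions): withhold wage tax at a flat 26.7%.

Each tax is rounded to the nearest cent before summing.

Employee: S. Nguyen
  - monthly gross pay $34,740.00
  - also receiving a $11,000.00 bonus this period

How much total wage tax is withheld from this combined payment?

$8,410.52

Wage Tax: taxable = $34,740.00
  $2,100.80 + 18.8% × ($34,740.00 − $16,800.00) = $2,100.80 + 18.8% × $17,940.00 = $5,473.52
Supplemental (26.7% flat on bonus): 26.7% × $11,000.00 = $2,937.00
Total wage tax: $5,473.52 + $2,937.00 = $8,410.52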